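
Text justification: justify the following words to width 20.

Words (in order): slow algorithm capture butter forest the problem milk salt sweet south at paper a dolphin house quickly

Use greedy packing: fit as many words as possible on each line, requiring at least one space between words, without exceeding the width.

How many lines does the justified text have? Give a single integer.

Answer: 7

Derivation:
Line 1: ['slow', 'algorithm'] (min_width=14, slack=6)
Line 2: ['capture', 'butter'] (min_width=14, slack=6)
Line 3: ['forest', 'the', 'problem'] (min_width=18, slack=2)
Line 4: ['milk', 'salt', 'sweet'] (min_width=15, slack=5)
Line 5: ['south', 'at', 'paper', 'a'] (min_width=16, slack=4)
Line 6: ['dolphin', 'house'] (min_width=13, slack=7)
Line 7: ['quickly'] (min_width=7, slack=13)
Total lines: 7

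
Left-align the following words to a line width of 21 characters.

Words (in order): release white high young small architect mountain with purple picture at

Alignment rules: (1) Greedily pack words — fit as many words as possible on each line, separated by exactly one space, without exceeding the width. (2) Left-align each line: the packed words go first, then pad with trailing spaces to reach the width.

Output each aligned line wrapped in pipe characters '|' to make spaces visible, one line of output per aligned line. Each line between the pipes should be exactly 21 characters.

Line 1: ['release', 'white', 'high'] (min_width=18, slack=3)
Line 2: ['young', 'small', 'architect'] (min_width=21, slack=0)
Line 3: ['mountain', 'with', 'purple'] (min_width=20, slack=1)
Line 4: ['picture', 'at'] (min_width=10, slack=11)

Answer: |release white high   |
|young small architect|
|mountain with purple |
|picture at           |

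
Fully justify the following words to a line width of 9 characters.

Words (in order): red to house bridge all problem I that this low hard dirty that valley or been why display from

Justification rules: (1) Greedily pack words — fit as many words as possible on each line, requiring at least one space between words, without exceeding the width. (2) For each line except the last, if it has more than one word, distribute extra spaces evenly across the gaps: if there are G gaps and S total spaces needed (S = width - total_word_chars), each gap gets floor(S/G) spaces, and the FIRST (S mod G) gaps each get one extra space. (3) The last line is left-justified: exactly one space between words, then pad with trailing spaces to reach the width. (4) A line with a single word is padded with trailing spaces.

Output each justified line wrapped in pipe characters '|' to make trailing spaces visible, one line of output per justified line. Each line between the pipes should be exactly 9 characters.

Answer: |red    to|
|house    |
|bridge   |
|all      |
|problem I|
|that this|
|low  hard|
|dirty    |
|that     |
|valley or|
|been  why|
|display  |
|from     |

Derivation:
Line 1: ['red', 'to'] (min_width=6, slack=3)
Line 2: ['house'] (min_width=5, slack=4)
Line 3: ['bridge'] (min_width=6, slack=3)
Line 4: ['all'] (min_width=3, slack=6)
Line 5: ['problem', 'I'] (min_width=9, slack=0)
Line 6: ['that', 'this'] (min_width=9, slack=0)
Line 7: ['low', 'hard'] (min_width=8, slack=1)
Line 8: ['dirty'] (min_width=5, slack=4)
Line 9: ['that'] (min_width=4, slack=5)
Line 10: ['valley', 'or'] (min_width=9, slack=0)
Line 11: ['been', 'why'] (min_width=8, slack=1)
Line 12: ['display'] (min_width=7, slack=2)
Line 13: ['from'] (min_width=4, slack=5)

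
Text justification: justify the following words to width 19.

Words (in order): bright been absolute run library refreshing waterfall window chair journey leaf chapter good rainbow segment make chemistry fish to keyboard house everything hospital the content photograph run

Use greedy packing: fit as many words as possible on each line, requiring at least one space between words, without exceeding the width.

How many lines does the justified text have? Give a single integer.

Line 1: ['bright', 'been'] (min_width=11, slack=8)
Line 2: ['absolute', 'run'] (min_width=12, slack=7)
Line 3: ['library', 'refreshing'] (min_width=18, slack=1)
Line 4: ['waterfall', 'window'] (min_width=16, slack=3)
Line 5: ['chair', 'journey', 'leaf'] (min_width=18, slack=1)
Line 6: ['chapter', 'good'] (min_width=12, slack=7)
Line 7: ['rainbow', 'segment'] (min_width=15, slack=4)
Line 8: ['make', 'chemistry', 'fish'] (min_width=19, slack=0)
Line 9: ['to', 'keyboard', 'house'] (min_width=17, slack=2)
Line 10: ['everything', 'hospital'] (min_width=19, slack=0)
Line 11: ['the', 'content'] (min_width=11, slack=8)
Line 12: ['photograph', 'run'] (min_width=14, slack=5)
Total lines: 12

Answer: 12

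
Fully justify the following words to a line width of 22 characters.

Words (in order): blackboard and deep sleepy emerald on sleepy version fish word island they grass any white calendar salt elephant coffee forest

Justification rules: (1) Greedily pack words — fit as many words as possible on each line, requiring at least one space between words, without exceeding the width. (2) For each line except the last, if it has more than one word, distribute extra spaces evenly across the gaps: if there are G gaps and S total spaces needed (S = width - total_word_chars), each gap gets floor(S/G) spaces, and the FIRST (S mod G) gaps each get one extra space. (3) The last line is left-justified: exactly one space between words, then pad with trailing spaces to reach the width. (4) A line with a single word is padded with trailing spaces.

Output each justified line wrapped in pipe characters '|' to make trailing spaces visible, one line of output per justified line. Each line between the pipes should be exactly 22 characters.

Line 1: ['blackboard', 'and', 'deep'] (min_width=19, slack=3)
Line 2: ['sleepy', 'emerald', 'on'] (min_width=17, slack=5)
Line 3: ['sleepy', 'version', 'fish'] (min_width=19, slack=3)
Line 4: ['word', 'island', 'they', 'grass'] (min_width=22, slack=0)
Line 5: ['any', 'white', 'calendar'] (min_width=18, slack=4)
Line 6: ['salt', 'elephant', 'coffee'] (min_width=20, slack=2)
Line 7: ['forest'] (min_width=6, slack=16)

Answer: |blackboard   and  deep|
|sleepy    emerald   on|
|sleepy   version  fish|
|word island they grass|
|any   white   calendar|
|salt  elephant  coffee|
|forest                |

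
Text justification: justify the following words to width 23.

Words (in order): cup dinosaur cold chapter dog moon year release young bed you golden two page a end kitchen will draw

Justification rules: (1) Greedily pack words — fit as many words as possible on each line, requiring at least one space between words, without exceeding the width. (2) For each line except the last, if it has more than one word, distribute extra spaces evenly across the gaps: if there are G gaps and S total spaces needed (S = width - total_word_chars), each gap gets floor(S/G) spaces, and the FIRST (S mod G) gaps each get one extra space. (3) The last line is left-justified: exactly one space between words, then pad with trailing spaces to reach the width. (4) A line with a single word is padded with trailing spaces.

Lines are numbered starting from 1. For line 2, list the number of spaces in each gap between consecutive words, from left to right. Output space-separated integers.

Answer: 2 2 1

Derivation:
Line 1: ['cup', 'dinosaur', 'cold'] (min_width=17, slack=6)
Line 2: ['chapter', 'dog', 'moon', 'year'] (min_width=21, slack=2)
Line 3: ['release', 'young', 'bed', 'you'] (min_width=21, slack=2)
Line 4: ['golden', 'two', 'page', 'a', 'end'] (min_width=21, slack=2)
Line 5: ['kitchen', 'will', 'draw'] (min_width=17, slack=6)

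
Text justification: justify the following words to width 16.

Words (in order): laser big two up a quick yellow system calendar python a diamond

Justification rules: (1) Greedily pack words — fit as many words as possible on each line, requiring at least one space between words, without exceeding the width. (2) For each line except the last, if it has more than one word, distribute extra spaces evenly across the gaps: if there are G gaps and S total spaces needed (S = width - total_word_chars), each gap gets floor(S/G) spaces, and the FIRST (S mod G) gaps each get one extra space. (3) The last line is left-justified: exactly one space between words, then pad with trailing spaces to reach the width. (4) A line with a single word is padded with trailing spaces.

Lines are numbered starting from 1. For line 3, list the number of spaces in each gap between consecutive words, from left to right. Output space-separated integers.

Line 1: ['laser', 'big', 'two', 'up'] (min_width=16, slack=0)
Line 2: ['a', 'quick', 'yellow'] (min_width=14, slack=2)
Line 3: ['system', 'calendar'] (min_width=15, slack=1)
Line 4: ['python', 'a', 'diamond'] (min_width=16, slack=0)

Answer: 2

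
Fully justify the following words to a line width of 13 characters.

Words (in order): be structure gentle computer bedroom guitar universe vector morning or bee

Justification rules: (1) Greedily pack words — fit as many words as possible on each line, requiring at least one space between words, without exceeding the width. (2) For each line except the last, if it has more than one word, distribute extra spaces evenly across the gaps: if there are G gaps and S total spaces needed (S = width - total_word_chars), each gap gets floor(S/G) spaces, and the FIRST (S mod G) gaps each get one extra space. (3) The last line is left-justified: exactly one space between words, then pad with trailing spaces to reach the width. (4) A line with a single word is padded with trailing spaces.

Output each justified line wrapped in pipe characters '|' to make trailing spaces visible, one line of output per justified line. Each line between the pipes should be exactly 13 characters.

Line 1: ['be', 'structure'] (min_width=12, slack=1)
Line 2: ['gentle'] (min_width=6, slack=7)
Line 3: ['computer'] (min_width=8, slack=5)
Line 4: ['bedroom'] (min_width=7, slack=6)
Line 5: ['guitar'] (min_width=6, slack=7)
Line 6: ['universe'] (min_width=8, slack=5)
Line 7: ['vector'] (min_width=6, slack=7)
Line 8: ['morning', 'or'] (min_width=10, slack=3)
Line 9: ['bee'] (min_width=3, slack=10)

Answer: |be  structure|
|gentle       |
|computer     |
|bedroom      |
|guitar       |
|universe     |
|vector       |
|morning    or|
|bee          |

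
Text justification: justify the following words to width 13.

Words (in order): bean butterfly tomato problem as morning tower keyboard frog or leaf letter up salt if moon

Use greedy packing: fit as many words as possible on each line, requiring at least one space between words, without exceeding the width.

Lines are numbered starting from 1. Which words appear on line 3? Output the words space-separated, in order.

Answer: tomato

Derivation:
Line 1: ['bean'] (min_width=4, slack=9)
Line 2: ['butterfly'] (min_width=9, slack=4)
Line 3: ['tomato'] (min_width=6, slack=7)
Line 4: ['problem', 'as'] (min_width=10, slack=3)
Line 5: ['morning', 'tower'] (min_width=13, slack=0)
Line 6: ['keyboard', 'frog'] (min_width=13, slack=0)
Line 7: ['or', 'leaf'] (min_width=7, slack=6)
Line 8: ['letter', 'up'] (min_width=9, slack=4)
Line 9: ['salt', 'if', 'moon'] (min_width=12, slack=1)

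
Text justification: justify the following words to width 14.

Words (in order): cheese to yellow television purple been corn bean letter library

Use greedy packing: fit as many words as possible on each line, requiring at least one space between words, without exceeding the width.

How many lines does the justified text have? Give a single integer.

Answer: 6

Derivation:
Line 1: ['cheese', 'to'] (min_width=9, slack=5)
Line 2: ['yellow'] (min_width=6, slack=8)
Line 3: ['television'] (min_width=10, slack=4)
Line 4: ['purple', 'been'] (min_width=11, slack=3)
Line 5: ['corn', 'bean'] (min_width=9, slack=5)
Line 6: ['letter', 'library'] (min_width=14, slack=0)
Total lines: 6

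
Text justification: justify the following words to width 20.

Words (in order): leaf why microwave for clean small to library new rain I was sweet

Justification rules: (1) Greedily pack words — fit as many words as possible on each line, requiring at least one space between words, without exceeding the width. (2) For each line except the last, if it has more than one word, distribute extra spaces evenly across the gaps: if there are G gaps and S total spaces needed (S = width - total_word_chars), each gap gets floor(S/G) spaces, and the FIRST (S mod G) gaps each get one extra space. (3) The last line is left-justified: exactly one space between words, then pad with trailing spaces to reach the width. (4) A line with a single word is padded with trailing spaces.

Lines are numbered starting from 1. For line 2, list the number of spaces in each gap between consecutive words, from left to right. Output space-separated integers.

Answer: 2 2 1

Derivation:
Line 1: ['leaf', 'why', 'microwave'] (min_width=18, slack=2)
Line 2: ['for', 'clean', 'small', 'to'] (min_width=18, slack=2)
Line 3: ['library', 'new', 'rain', 'I'] (min_width=18, slack=2)
Line 4: ['was', 'sweet'] (min_width=9, slack=11)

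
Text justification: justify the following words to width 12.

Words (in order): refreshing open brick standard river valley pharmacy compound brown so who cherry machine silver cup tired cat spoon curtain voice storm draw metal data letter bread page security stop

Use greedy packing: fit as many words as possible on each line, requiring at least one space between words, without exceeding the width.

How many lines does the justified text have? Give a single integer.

Answer: 19

Derivation:
Line 1: ['refreshing'] (min_width=10, slack=2)
Line 2: ['open', 'brick'] (min_width=10, slack=2)
Line 3: ['standard'] (min_width=8, slack=4)
Line 4: ['river', 'valley'] (min_width=12, slack=0)
Line 5: ['pharmacy'] (min_width=8, slack=4)
Line 6: ['compound'] (min_width=8, slack=4)
Line 7: ['brown', 'so', 'who'] (min_width=12, slack=0)
Line 8: ['cherry'] (min_width=6, slack=6)
Line 9: ['machine'] (min_width=7, slack=5)
Line 10: ['silver', 'cup'] (min_width=10, slack=2)
Line 11: ['tired', 'cat'] (min_width=9, slack=3)
Line 12: ['spoon'] (min_width=5, slack=7)
Line 13: ['curtain'] (min_width=7, slack=5)
Line 14: ['voice', 'storm'] (min_width=11, slack=1)
Line 15: ['draw', 'metal'] (min_width=10, slack=2)
Line 16: ['data', 'letter'] (min_width=11, slack=1)
Line 17: ['bread', 'page'] (min_width=10, slack=2)
Line 18: ['security'] (min_width=8, slack=4)
Line 19: ['stop'] (min_width=4, slack=8)
Total lines: 19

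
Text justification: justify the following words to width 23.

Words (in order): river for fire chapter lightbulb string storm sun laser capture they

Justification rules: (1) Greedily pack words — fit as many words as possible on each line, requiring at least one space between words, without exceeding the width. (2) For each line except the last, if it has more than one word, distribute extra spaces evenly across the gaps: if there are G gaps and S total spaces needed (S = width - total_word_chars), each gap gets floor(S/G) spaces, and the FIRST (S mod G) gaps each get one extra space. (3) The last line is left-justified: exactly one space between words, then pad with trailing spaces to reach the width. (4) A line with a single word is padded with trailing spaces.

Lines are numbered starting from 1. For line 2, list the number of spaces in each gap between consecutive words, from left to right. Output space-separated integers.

Answer: 2 1

Derivation:
Line 1: ['river', 'for', 'fire', 'chapter'] (min_width=22, slack=1)
Line 2: ['lightbulb', 'string', 'storm'] (min_width=22, slack=1)
Line 3: ['sun', 'laser', 'capture', 'they'] (min_width=22, slack=1)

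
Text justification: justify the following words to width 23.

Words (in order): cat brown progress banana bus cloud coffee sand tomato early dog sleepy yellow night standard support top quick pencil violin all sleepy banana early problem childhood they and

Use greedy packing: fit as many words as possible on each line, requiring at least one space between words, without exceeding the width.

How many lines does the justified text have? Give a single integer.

Line 1: ['cat', 'brown', 'progress'] (min_width=18, slack=5)
Line 2: ['banana', 'bus', 'cloud', 'coffee'] (min_width=23, slack=0)
Line 3: ['sand', 'tomato', 'early', 'dog'] (min_width=21, slack=2)
Line 4: ['sleepy', 'yellow', 'night'] (min_width=19, slack=4)
Line 5: ['standard', 'support', 'top'] (min_width=20, slack=3)
Line 6: ['quick', 'pencil', 'violin', 'all'] (min_width=23, slack=0)
Line 7: ['sleepy', 'banana', 'early'] (min_width=19, slack=4)
Line 8: ['problem', 'childhood', 'they'] (min_width=22, slack=1)
Line 9: ['and'] (min_width=3, slack=20)
Total lines: 9

Answer: 9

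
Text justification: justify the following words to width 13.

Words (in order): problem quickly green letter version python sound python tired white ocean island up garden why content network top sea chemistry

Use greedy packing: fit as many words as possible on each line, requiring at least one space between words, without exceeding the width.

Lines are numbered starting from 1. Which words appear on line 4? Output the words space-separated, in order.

Line 1: ['problem'] (min_width=7, slack=6)
Line 2: ['quickly', 'green'] (min_width=13, slack=0)
Line 3: ['letter'] (min_width=6, slack=7)
Line 4: ['version'] (min_width=7, slack=6)
Line 5: ['python', 'sound'] (min_width=12, slack=1)
Line 6: ['python', 'tired'] (min_width=12, slack=1)
Line 7: ['white', 'ocean'] (min_width=11, slack=2)
Line 8: ['island', 'up'] (min_width=9, slack=4)
Line 9: ['garden', 'why'] (min_width=10, slack=3)
Line 10: ['content'] (min_width=7, slack=6)
Line 11: ['network', 'top'] (min_width=11, slack=2)
Line 12: ['sea', 'chemistry'] (min_width=13, slack=0)

Answer: version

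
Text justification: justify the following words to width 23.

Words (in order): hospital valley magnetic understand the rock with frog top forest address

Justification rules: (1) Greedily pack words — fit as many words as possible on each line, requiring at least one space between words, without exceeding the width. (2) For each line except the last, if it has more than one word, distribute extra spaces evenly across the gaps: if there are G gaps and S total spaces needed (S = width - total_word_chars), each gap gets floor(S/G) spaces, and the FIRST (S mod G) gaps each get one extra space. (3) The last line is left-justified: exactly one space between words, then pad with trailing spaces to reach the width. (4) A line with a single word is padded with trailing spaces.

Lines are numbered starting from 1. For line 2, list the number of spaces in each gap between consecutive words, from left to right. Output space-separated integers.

Answer: 1 1

Derivation:
Line 1: ['hospital', 'valley'] (min_width=15, slack=8)
Line 2: ['magnetic', 'understand', 'the'] (min_width=23, slack=0)
Line 3: ['rock', 'with', 'frog', 'top'] (min_width=18, slack=5)
Line 4: ['forest', 'address'] (min_width=14, slack=9)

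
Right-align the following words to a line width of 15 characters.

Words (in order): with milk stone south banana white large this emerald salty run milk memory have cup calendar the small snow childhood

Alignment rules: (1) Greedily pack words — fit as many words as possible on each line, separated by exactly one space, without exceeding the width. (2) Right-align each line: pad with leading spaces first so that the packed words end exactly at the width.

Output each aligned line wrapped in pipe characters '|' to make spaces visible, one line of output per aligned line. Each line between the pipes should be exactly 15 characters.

Answer: |with milk stone|
|   south banana|
|    white large|
|   this emerald|
| salty run milk|
|memory have cup|
|   calendar the|
|     small snow|
|      childhood|

Derivation:
Line 1: ['with', 'milk', 'stone'] (min_width=15, slack=0)
Line 2: ['south', 'banana'] (min_width=12, slack=3)
Line 3: ['white', 'large'] (min_width=11, slack=4)
Line 4: ['this', 'emerald'] (min_width=12, slack=3)
Line 5: ['salty', 'run', 'milk'] (min_width=14, slack=1)
Line 6: ['memory', 'have', 'cup'] (min_width=15, slack=0)
Line 7: ['calendar', 'the'] (min_width=12, slack=3)
Line 8: ['small', 'snow'] (min_width=10, slack=5)
Line 9: ['childhood'] (min_width=9, slack=6)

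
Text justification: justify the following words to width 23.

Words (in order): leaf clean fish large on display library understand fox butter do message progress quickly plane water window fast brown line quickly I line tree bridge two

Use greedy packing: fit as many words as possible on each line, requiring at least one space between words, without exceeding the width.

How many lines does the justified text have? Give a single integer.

Line 1: ['leaf', 'clean', 'fish', 'large'] (min_width=21, slack=2)
Line 2: ['on', 'display', 'library'] (min_width=18, slack=5)
Line 3: ['understand', 'fox', 'butter'] (min_width=21, slack=2)
Line 4: ['do', 'message', 'progress'] (min_width=19, slack=4)
Line 5: ['quickly', 'plane', 'water'] (min_width=19, slack=4)
Line 6: ['window', 'fast', 'brown', 'line'] (min_width=22, slack=1)
Line 7: ['quickly', 'I', 'line', 'tree'] (min_width=19, slack=4)
Line 8: ['bridge', 'two'] (min_width=10, slack=13)
Total lines: 8

Answer: 8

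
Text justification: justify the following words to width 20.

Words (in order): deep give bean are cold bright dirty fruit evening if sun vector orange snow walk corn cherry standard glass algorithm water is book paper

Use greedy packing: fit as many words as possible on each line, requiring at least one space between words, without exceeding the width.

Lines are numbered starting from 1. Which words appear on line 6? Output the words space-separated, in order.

Line 1: ['deep', 'give', 'bean', 'are'] (min_width=18, slack=2)
Line 2: ['cold', 'bright', 'dirty'] (min_width=17, slack=3)
Line 3: ['fruit', 'evening', 'if', 'sun'] (min_width=20, slack=0)
Line 4: ['vector', 'orange', 'snow'] (min_width=18, slack=2)
Line 5: ['walk', 'corn', 'cherry'] (min_width=16, slack=4)
Line 6: ['standard', 'glass'] (min_width=14, slack=6)
Line 7: ['algorithm', 'water', 'is'] (min_width=18, slack=2)
Line 8: ['book', 'paper'] (min_width=10, slack=10)

Answer: standard glass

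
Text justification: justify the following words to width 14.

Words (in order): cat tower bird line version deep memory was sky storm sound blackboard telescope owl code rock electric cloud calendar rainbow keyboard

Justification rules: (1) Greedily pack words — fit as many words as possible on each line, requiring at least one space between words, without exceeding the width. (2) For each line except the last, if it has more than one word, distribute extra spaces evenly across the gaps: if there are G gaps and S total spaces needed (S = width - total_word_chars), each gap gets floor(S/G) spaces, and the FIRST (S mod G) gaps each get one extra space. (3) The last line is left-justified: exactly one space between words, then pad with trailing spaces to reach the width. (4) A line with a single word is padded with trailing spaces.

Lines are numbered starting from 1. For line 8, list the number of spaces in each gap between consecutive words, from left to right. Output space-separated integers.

Answer: 6

Derivation:
Line 1: ['cat', 'tower', 'bird'] (min_width=14, slack=0)
Line 2: ['line', 'version'] (min_width=12, slack=2)
Line 3: ['deep', 'memory'] (min_width=11, slack=3)
Line 4: ['was', 'sky', 'storm'] (min_width=13, slack=1)
Line 5: ['sound'] (min_width=5, slack=9)
Line 6: ['blackboard'] (min_width=10, slack=4)
Line 7: ['telescope', 'owl'] (min_width=13, slack=1)
Line 8: ['code', 'rock'] (min_width=9, slack=5)
Line 9: ['electric', 'cloud'] (min_width=14, slack=0)
Line 10: ['calendar'] (min_width=8, slack=6)
Line 11: ['rainbow'] (min_width=7, slack=7)
Line 12: ['keyboard'] (min_width=8, slack=6)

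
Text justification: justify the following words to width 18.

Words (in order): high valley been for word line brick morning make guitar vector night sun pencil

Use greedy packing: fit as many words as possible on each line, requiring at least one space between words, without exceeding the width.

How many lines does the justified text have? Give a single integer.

Answer: 5

Derivation:
Line 1: ['high', 'valley', 'been'] (min_width=16, slack=2)
Line 2: ['for', 'word', 'line'] (min_width=13, slack=5)
Line 3: ['brick', 'morning', 'make'] (min_width=18, slack=0)
Line 4: ['guitar', 'vector'] (min_width=13, slack=5)
Line 5: ['night', 'sun', 'pencil'] (min_width=16, slack=2)
Total lines: 5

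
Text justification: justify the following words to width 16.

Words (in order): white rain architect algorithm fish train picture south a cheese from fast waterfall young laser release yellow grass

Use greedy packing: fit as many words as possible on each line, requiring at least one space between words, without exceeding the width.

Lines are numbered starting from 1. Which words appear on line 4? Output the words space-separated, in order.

Line 1: ['white', 'rain'] (min_width=10, slack=6)
Line 2: ['architect'] (min_width=9, slack=7)
Line 3: ['algorithm', 'fish'] (min_width=14, slack=2)
Line 4: ['train', 'picture'] (min_width=13, slack=3)
Line 5: ['south', 'a', 'cheese'] (min_width=14, slack=2)
Line 6: ['from', 'fast'] (min_width=9, slack=7)
Line 7: ['waterfall', 'young'] (min_width=15, slack=1)
Line 8: ['laser', 'release'] (min_width=13, slack=3)
Line 9: ['yellow', 'grass'] (min_width=12, slack=4)

Answer: train picture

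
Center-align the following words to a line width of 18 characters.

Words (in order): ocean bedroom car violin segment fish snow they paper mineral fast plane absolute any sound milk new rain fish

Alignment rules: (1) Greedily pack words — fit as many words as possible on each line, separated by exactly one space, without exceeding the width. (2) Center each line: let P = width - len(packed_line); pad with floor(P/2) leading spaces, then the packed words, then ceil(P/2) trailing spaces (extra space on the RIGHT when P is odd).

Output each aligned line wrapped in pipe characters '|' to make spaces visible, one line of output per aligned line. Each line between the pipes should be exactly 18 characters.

Line 1: ['ocean', 'bedroom', 'car'] (min_width=17, slack=1)
Line 2: ['violin', 'segment'] (min_width=14, slack=4)
Line 3: ['fish', 'snow', 'they'] (min_width=14, slack=4)
Line 4: ['paper', 'mineral', 'fast'] (min_width=18, slack=0)
Line 5: ['plane', 'absolute', 'any'] (min_width=18, slack=0)
Line 6: ['sound', 'milk', 'new'] (min_width=14, slack=4)
Line 7: ['rain', 'fish'] (min_width=9, slack=9)

Answer: |ocean bedroom car |
|  violin segment  |
|  fish snow they  |
|paper mineral fast|
|plane absolute any|
|  sound milk new  |
|    rain fish     |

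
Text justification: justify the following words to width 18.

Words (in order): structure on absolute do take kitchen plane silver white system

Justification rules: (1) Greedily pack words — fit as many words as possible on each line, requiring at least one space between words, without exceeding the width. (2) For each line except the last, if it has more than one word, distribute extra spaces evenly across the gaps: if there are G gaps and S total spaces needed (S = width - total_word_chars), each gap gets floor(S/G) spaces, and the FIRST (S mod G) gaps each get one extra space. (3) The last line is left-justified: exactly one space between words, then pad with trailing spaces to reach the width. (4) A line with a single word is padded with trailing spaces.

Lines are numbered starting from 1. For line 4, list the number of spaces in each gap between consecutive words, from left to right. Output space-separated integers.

Answer: 7

Derivation:
Line 1: ['structure', 'on'] (min_width=12, slack=6)
Line 2: ['absolute', 'do', 'take'] (min_width=16, slack=2)
Line 3: ['kitchen', 'plane'] (min_width=13, slack=5)
Line 4: ['silver', 'white'] (min_width=12, slack=6)
Line 5: ['system'] (min_width=6, slack=12)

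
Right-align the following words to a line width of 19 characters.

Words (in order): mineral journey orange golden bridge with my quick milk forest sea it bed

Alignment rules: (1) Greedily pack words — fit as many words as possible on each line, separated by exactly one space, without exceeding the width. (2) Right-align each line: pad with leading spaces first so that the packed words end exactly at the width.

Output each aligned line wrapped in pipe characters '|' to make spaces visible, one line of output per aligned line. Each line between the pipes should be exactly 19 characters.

Answer: |    mineral journey|
|      orange golden|
|     bridge with my|
|  quick milk forest|
|         sea it bed|

Derivation:
Line 1: ['mineral', 'journey'] (min_width=15, slack=4)
Line 2: ['orange', 'golden'] (min_width=13, slack=6)
Line 3: ['bridge', 'with', 'my'] (min_width=14, slack=5)
Line 4: ['quick', 'milk', 'forest'] (min_width=17, slack=2)
Line 5: ['sea', 'it', 'bed'] (min_width=10, slack=9)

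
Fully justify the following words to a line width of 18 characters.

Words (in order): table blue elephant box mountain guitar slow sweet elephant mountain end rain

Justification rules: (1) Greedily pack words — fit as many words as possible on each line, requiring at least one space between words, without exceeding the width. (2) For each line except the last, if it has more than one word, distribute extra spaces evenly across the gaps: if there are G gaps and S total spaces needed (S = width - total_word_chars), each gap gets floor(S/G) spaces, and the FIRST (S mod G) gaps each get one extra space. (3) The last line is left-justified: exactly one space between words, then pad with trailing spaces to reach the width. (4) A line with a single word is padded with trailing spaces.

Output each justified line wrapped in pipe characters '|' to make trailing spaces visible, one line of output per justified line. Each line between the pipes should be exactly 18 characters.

Line 1: ['table', 'blue'] (min_width=10, slack=8)
Line 2: ['elephant', 'box'] (min_width=12, slack=6)
Line 3: ['mountain', 'guitar'] (min_width=15, slack=3)
Line 4: ['slow', 'sweet'] (min_width=10, slack=8)
Line 5: ['elephant', 'mountain'] (min_width=17, slack=1)
Line 6: ['end', 'rain'] (min_width=8, slack=10)

Answer: |table         blue|
|elephant       box|
|mountain    guitar|
|slow         sweet|
|elephant  mountain|
|end rain          |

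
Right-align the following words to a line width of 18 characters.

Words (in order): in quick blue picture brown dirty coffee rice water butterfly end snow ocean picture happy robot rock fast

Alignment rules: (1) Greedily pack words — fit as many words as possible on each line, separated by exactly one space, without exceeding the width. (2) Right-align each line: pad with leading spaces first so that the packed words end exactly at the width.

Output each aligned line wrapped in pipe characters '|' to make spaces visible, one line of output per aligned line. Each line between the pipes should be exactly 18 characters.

Line 1: ['in', 'quick', 'blue'] (min_width=13, slack=5)
Line 2: ['picture', 'brown'] (min_width=13, slack=5)
Line 3: ['dirty', 'coffee', 'rice'] (min_width=17, slack=1)
Line 4: ['water', 'butterfly'] (min_width=15, slack=3)
Line 5: ['end', 'snow', 'ocean'] (min_width=14, slack=4)
Line 6: ['picture', 'happy'] (min_width=13, slack=5)
Line 7: ['robot', 'rock', 'fast'] (min_width=15, slack=3)

Answer: |     in quick blue|
|     picture brown|
| dirty coffee rice|
|   water butterfly|
|    end snow ocean|
|     picture happy|
|   robot rock fast|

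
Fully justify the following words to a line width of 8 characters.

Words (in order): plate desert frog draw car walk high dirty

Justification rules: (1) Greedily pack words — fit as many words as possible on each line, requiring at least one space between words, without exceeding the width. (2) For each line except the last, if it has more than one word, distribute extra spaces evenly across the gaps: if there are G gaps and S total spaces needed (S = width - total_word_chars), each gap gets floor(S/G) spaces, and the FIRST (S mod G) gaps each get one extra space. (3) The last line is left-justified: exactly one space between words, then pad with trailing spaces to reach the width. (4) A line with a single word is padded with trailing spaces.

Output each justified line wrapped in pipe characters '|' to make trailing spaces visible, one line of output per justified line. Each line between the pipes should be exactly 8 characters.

Answer: |plate   |
|desert  |
|frog    |
|draw car|
|walk    |
|high    |
|dirty   |

Derivation:
Line 1: ['plate'] (min_width=5, slack=3)
Line 2: ['desert'] (min_width=6, slack=2)
Line 3: ['frog'] (min_width=4, slack=4)
Line 4: ['draw', 'car'] (min_width=8, slack=0)
Line 5: ['walk'] (min_width=4, slack=4)
Line 6: ['high'] (min_width=4, slack=4)
Line 7: ['dirty'] (min_width=5, slack=3)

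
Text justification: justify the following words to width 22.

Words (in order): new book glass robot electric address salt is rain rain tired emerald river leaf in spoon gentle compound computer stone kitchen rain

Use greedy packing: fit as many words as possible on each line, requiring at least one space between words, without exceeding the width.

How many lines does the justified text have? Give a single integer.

Answer: 7

Derivation:
Line 1: ['new', 'book', 'glass', 'robot'] (min_width=20, slack=2)
Line 2: ['electric', 'address', 'salt'] (min_width=21, slack=1)
Line 3: ['is', 'rain', 'rain', 'tired'] (min_width=18, slack=4)
Line 4: ['emerald', 'river', 'leaf', 'in'] (min_width=21, slack=1)
Line 5: ['spoon', 'gentle', 'compound'] (min_width=21, slack=1)
Line 6: ['computer', 'stone', 'kitchen'] (min_width=22, slack=0)
Line 7: ['rain'] (min_width=4, slack=18)
Total lines: 7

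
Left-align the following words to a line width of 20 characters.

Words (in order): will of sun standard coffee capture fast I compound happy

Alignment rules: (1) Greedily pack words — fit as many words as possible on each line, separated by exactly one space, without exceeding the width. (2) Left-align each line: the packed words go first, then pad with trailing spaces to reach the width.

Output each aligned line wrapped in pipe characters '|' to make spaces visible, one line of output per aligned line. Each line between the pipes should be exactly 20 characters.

Answer: |will of sun standard|
|coffee capture fast |
|I compound happy    |

Derivation:
Line 1: ['will', 'of', 'sun', 'standard'] (min_width=20, slack=0)
Line 2: ['coffee', 'capture', 'fast'] (min_width=19, slack=1)
Line 3: ['I', 'compound', 'happy'] (min_width=16, slack=4)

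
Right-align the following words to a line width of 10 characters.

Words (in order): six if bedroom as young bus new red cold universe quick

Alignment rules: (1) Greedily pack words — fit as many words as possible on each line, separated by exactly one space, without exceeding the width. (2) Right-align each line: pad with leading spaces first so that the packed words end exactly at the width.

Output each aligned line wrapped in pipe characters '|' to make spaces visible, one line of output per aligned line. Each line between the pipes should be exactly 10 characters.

Answer: |    six if|
|bedroom as|
| young bus|
|   new red|
|      cold|
|  universe|
|     quick|

Derivation:
Line 1: ['six', 'if'] (min_width=6, slack=4)
Line 2: ['bedroom', 'as'] (min_width=10, slack=0)
Line 3: ['young', 'bus'] (min_width=9, slack=1)
Line 4: ['new', 'red'] (min_width=7, slack=3)
Line 5: ['cold'] (min_width=4, slack=6)
Line 6: ['universe'] (min_width=8, slack=2)
Line 7: ['quick'] (min_width=5, slack=5)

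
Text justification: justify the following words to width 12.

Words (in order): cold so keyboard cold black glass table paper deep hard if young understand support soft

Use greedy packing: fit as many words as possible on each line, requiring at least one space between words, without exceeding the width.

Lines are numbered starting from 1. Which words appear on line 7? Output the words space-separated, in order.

Answer: young

Derivation:
Line 1: ['cold', 'so'] (min_width=7, slack=5)
Line 2: ['keyboard'] (min_width=8, slack=4)
Line 3: ['cold', 'black'] (min_width=10, slack=2)
Line 4: ['glass', 'table'] (min_width=11, slack=1)
Line 5: ['paper', 'deep'] (min_width=10, slack=2)
Line 6: ['hard', 'if'] (min_width=7, slack=5)
Line 7: ['young'] (min_width=5, slack=7)
Line 8: ['understand'] (min_width=10, slack=2)
Line 9: ['support', 'soft'] (min_width=12, slack=0)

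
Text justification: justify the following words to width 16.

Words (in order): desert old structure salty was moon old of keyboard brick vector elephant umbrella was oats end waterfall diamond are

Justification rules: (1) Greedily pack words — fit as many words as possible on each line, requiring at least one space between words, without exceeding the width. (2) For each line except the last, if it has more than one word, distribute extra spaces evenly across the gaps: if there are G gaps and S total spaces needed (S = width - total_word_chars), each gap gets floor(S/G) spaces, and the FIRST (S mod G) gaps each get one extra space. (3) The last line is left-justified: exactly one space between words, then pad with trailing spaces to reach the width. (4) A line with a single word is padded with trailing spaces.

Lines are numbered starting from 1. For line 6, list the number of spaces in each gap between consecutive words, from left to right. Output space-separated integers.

Line 1: ['desert', 'old'] (min_width=10, slack=6)
Line 2: ['structure', 'salty'] (min_width=15, slack=1)
Line 3: ['was', 'moon', 'old', 'of'] (min_width=15, slack=1)
Line 4: ['keyboard', 'brick'] (min_width=14, slack=2)
Line 5: ['vector', 'elephant'] (min_width=15, slack=1)
Line 6: ['umbrella', 'was'] (min_width=12, slack=4)
Line 7: ['oats', 'end'] (min_width=8, slack=8)
Line 8: ['waterfall'] (min_width=9, slack=7)
Line 9: ['diamond', 'are'] (min_width=11, slack=5)

Answer: 5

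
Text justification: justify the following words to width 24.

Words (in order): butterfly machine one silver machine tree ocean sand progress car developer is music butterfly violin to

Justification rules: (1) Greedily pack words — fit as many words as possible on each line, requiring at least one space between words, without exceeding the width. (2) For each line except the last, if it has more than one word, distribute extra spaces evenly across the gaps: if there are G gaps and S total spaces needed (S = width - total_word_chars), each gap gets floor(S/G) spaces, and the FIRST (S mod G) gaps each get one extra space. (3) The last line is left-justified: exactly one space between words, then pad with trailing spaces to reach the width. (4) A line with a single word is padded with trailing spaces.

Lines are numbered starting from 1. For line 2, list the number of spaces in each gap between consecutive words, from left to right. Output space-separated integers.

Line 1: ['butterfly', 'machine', 'one'] (min_width=21, slack=3)
Line 2: ['silver', 'machine', 'tree'] (min_width=19, slack=5)
Line 3: ['ocean', 'sand', 'progress', 'car'] (min_width=23, slack=1)
Line 4: ['developer', 'is', 'music'] (min_width=18, slack=6)
Line 5: ['butterfly', 'violin', 'to'] (min_width=19, slack=5)

Answer: 4 3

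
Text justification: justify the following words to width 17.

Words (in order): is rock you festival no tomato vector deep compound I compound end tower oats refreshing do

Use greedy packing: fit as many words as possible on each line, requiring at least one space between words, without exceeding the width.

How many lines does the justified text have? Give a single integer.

Answer: 7

Derivation:
Line 1: ['is', 'rock', 'you'] (min_width=11, slack=6)
Line 2: ['festival', 'no'] (min_width=11, slack=6)
Line 3: ['tomato', 'vector'] (min_width=13, slack=4)
Line 4: ['deep', 'compound', 'I'] (min_width=15, slack=2)
Line 5: ['compound', 'end'] (min_width=12, slack=5)
Line 6: ['tower', 'oats'] (min_width=10, slack=7)
Line 7: ['refreshing', 'do'] (min_width=13, slack=4)
Total lines: 7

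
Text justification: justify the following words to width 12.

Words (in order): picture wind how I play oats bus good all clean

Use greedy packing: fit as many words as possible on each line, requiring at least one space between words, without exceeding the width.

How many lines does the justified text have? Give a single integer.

Answer: 5

Derivation:
Line 1: ['picture', 'wind'] (min_width=12, slack=0)
Line 2: ['how', 'I', 'play'] (min_width=10, slack=2)
Line 3: ['oats', 'bus'] (min_width=8, slack=4)
Line 4: ['good', 'all'] (min_width=8, slack=4)
Line 5: ['clean'] (min_width=5, slack=7)
Total lines: 5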